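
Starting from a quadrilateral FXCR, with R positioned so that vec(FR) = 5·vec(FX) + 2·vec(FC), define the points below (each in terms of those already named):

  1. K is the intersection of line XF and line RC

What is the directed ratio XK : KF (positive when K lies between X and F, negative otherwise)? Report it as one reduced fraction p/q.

XK:KF = -6/5

Assign F = (0, 0), X = (1, 0), C = (0, 1), R = (5, 2) — the answer is frame-independent, so this choice is without loss of generality.
1. K is the intersection of line XF and line RC ⇒ K = (-5, 0)
K = X + t·(F−X) with t = 6, so XK:KF = t:(1−t) = 6:-5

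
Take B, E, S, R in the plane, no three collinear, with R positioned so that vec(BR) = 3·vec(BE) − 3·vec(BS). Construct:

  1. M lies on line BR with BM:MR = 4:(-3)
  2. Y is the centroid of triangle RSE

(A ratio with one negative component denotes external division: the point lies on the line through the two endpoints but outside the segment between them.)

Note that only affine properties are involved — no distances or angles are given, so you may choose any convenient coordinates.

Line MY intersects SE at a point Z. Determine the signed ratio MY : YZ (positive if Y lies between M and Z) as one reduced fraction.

Assign B = (0, 0), E = (1, 0), S = (0, 1), R = (3, -3) — the answer is frame-independent, so this choice is without loss of generality.
1. M lies on line BR with BM:MR = 4:(-3) ⇒ M = (12, -12)
2. Y is the centroid of triangle RSE ⇒ Y = (4/3, -2/3)
line MY meets SE at Z = (-4, 5)
Y = M + t·(Z−M) with t = 2/3, so MY:YZ = 2/3:1/3

MY:YZ = 2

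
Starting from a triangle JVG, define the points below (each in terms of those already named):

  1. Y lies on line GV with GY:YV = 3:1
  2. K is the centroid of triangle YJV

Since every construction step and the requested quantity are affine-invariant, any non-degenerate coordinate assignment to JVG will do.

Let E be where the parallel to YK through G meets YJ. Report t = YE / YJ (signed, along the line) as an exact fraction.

Set J = (0, 0), V = (1, 0), G = (0, 1); any affine frame gives the same invariant.
1. Y lies on line GV with GY:YV = 3:1 ⇒ Y = (3/4, 1/4)
2. K is the centroid of triangle YJV ⇒ K = (7/12, 1/12)
through G parallel to YK: direction (-1/6, -1/6); meets YJ at E = (-3/2, -1/2)
E = Y + t·(J−Y) with t = 3

t = 3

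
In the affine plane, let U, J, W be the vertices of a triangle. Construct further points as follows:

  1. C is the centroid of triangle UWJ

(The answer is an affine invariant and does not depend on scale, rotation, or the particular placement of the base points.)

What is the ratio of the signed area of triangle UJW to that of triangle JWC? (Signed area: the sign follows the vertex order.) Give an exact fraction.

Set U = (0, 0), J = (1, 0), W = (0, 1); any affine frame gives the same invariant.
1. C is the centroid of triangle UWJ ⇒ C = (1/3, 1/3)
2·[UJW] = 1, 2·[JWC] = 1/3
[UJW]:[JWC] = 1:1/3 = 3

[UJW]:[JWC] = 3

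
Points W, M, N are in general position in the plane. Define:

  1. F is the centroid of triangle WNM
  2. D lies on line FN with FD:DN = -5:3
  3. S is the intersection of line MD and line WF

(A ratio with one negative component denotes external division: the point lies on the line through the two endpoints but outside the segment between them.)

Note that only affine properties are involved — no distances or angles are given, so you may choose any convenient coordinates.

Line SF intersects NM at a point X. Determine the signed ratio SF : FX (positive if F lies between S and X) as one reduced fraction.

Work in coordinates with W = (0, 0), M = (1, 0), N = (0, 1).
1. F is the centroid of triangle WNM ⇒ F = (1/3, 1/3)
2. D lies on line FN with FD:DN = -5:3 ⇒ D = (-1/2, 2)
3. S is the intersection of line MD and line WF ⇒ S = (4/7, 4/7)
line SF meets NM at X = (1/2, 1/2)
F = S + t·(X−S) with t = 10/3, so SF:FX = 10/3:-7/3

SF:FX = -10/7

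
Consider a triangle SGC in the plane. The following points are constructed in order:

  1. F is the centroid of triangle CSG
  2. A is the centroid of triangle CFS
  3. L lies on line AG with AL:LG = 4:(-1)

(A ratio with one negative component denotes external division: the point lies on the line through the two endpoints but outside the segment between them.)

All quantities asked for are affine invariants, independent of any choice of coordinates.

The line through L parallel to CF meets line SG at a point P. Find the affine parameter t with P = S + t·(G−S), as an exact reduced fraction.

t = 11/9

Set S = (0, 0), G = (1, 0), C = (0, 1); any affine frame gives the same invariant.
1. F is the centroid of triangle CSG ⇒ F = (1/3, 1/3)
2. A is the centroid of triangle CFS ⇒ A = (1/9, 4/9)
3. L lies on line AG with AL:LG = 4:(-1) ⇒ L = (35/27, -4/27)
through L parallel to CF: direction (1/3, -2/3); meets SG at P = (11/9, 0)
P = S + t·(G−S) with t = 11/9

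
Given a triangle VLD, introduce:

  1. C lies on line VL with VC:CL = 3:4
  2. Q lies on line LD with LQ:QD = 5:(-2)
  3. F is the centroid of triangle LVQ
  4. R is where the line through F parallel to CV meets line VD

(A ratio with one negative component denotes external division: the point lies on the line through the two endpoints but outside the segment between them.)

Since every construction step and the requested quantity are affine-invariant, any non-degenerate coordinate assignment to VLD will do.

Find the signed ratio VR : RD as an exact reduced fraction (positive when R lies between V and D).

VR:RD = 5/4

Choose coordinates V = (0, 0), L = (1, 0), D = (0, 1).
1. C lies on line VL with VC:CL = 3:4 ⇒ C = (3/7, 0)
2. Q lies on line LD with LQ:QD = 5:(-2) ⇒ Q = (-2/3, 5/3)
3. F is the centroid of triangle LVQ ⇒ F = (1/9, 5/9)
4. R is where the line through F parallel to CV meets line VD ⇒ R = (0, 5/9)
R = V + t·(D−V) with t = 5/9, so VR:RD = t:(1−t) = 5/9:4/9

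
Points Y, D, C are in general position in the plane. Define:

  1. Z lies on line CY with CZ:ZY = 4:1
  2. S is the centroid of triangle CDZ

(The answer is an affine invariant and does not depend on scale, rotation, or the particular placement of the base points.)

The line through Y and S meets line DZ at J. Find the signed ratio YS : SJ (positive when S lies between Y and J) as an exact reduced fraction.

Choose coordinates Y = (0, 0), D = (1, 0), C = (0, 1).
1. Z lies on line CY with CZ:ZY = 4:1 ⇒ Z = (0, 1/5)
2. S is the centroid of triangle CDZ ⇒ S = (1/3, 2/5)
line YS meets DZ at J = (1/7, 6/35)
S = Y + t·(J−Y) with t = 7/3, so YS:SJ = 7/3:-4/3

YS:SJ = -7/4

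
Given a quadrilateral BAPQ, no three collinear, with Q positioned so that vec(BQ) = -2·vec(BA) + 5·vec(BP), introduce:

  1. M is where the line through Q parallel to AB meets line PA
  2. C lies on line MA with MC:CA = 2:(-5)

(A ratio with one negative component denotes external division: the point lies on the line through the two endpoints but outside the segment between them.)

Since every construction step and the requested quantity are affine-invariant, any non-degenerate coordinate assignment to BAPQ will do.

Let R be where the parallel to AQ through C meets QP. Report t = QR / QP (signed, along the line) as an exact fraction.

Work in coordinates with B = (0, 0), A = (1, 0), P = (0, 1), Q = (-2, 5).
1. M is where the line through Q parallel to AB meets line PA ⇒ M = (-4, 5)
2. C lies on line MA with MC:CA = 2:(-5) ⇒ C = (-22/3, 25/3)
through C parallel to AQ: direction (-3, 5); meets QP at R = (44/3, -85/3)
R = Q + t·(P−Q) with t = 25/3

t = 25/3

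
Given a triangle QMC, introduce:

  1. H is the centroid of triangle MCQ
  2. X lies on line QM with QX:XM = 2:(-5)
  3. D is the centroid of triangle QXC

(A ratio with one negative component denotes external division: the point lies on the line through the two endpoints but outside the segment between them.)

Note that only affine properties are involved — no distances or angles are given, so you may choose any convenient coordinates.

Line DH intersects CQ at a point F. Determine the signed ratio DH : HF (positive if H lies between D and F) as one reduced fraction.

Choose coordinates Q = (0, 0), M = (1, 0), C = (0, 1).
1. H is the centroid of triangle MCQ ⇒ H = (1/3, 1/3)
2. X lies on line QM with QX:XM = 2:(-5) ⇒ X = (-2/3, 0)
3. D is the centroid of triangle QXC ⇒ D = (-2/9, 1/3)
line DH meets CQ at F = (0, 1/3)
H = D + t·(F−D) with t = 5/2, so DH:HF = 5/2:-3/2

DH:HF = -5/3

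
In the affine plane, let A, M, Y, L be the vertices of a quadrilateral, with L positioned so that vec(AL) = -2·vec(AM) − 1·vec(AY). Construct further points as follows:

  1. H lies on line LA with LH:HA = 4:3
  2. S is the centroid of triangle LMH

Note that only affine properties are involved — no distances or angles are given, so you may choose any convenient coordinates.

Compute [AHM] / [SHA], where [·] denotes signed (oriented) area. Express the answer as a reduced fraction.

Work in coordinates with A = (0, 0), M = (1, 0), Y = (0, 1), L = (-2, -1).
1. H lies on line LA with LH:HA = 4:3 ⇒ H = (-6/7, -3/7)
2. S is the centroid of triangle LMH ⇒ S = (-13/21, -10/21)
2·[AHM] = 3/7, 2·[SHA] = -1/7
[AHM]:[SHA] = 3/7:-1/7 = -3

[AHM]:[SHA] = -3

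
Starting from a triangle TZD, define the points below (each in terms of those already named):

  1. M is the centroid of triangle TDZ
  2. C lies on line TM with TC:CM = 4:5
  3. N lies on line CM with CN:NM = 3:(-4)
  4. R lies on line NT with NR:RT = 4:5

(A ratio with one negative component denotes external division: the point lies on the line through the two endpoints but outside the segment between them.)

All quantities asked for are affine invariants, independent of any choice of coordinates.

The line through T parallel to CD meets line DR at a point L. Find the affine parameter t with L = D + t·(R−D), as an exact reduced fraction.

Work in coordinates with T = (0, 0), Z = (1, 0), D = (0, 1).
1. M is the centroid of triangle TDZ ⇒ M = (1/3, 1/3)
2. C lies on line TM with TC:CM = 4:5 ⇒ C = (4/27, 4/27)
3. N lies on line CM with CN:NM = 3:(-4) ⇒ N = (-11/27, -11/27)
4. R lies on line NT with NR:RT = 4:5 ⇒ R = (-55/243, -55/243)
through T parallel to CD: direction (-4/27, 23/27); meets DR at L = (-220/2457, 1265/2457)
L = D + t·(R−D) with t = 36/91

t = 36/91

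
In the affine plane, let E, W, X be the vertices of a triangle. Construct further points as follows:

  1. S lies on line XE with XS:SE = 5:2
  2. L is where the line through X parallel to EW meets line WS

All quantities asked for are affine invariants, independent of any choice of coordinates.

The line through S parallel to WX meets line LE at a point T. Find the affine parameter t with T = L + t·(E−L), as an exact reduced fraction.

t = 25/21

Work in coordinates with E = (0, 0), W = (1, 0), X = (0, 1).
1. S lies on line XE with XS:SE = 5:2 ⇒ S = (0, 2/7)
2. L is where the line through X parallel to EW meets line WS ⇒ L = (-5/2, 1)
through S parallel to WX: direction (-1, 1); meets LE at T = (10/21, -4/21)
T = L + t·(E−L) with t = 25/21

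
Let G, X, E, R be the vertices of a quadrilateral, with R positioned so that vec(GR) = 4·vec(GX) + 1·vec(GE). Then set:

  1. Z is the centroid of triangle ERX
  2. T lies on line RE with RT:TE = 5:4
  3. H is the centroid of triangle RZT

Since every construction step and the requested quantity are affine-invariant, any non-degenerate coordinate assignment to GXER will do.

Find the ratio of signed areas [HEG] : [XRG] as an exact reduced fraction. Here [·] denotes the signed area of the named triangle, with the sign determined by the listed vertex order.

[HEG]:[XRG] = 67/27

Assign G = (0, 0), X = (1, 0), E = (0, 1), R = (4, 1) — the answer is frame-independent, so this choice is without loss of generality.
1. Z is the centroid of triangle ERX ⇒ Z = (5/3, 2/3)
2. T lies on line RE with RT:TE = 5:4 ⇒ T = (16/9, 1)
3. H is the centroid of triangle RZT ⇒ H = (67/27, 8/9)
2·[HEG] = 67/27, 2·[XRG] = 1
[HEG]:[XRG] = 67/27:1 = 67/27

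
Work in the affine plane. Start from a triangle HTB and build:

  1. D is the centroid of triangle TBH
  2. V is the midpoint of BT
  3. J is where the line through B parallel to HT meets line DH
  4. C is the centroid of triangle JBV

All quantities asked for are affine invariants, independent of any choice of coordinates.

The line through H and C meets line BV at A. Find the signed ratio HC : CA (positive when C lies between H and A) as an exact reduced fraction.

Choose coordinates H = (0, 0), T = (1, 0), B = (0, 1).
1. D is the centroid of triangle TBH ⇒ D = (1/3, 1/3)
2. V is the midpoint of BT ⇒ V = (1/2, 1/2)
3. J is where the line through B parallel to HT meets line DH ⇒ J = (1, 1)
4. C is the centroid of triangle JBV ⇒ C = (1/2, 5/6)
line HC meets BV at A = (3/8, 5/8)
C = H + t·(A−H) with t = 4/3, so HC:CA = 4/3:-1/3

HC:CA = -4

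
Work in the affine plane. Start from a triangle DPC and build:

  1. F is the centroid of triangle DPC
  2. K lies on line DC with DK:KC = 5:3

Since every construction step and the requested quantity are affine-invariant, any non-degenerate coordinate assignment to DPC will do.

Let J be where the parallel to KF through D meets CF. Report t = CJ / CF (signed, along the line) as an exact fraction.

Assign D = (0, 0), P = (1, 0), C = (0, 1) — the answer is frame-independent, so this choice is without loss of generality.
1. F is the centroid of triangle DPC ⇒ F = (1/3, 1/3)
2. K lies on line DC with DK:KC = 5:3 ⇒ K = (0, 5/8)
through D parallel to KF: direction (1/3, -7/24); meets CF at J = (8/9, -7/9)
J = C + t·(F−C) with t = 8/3

t = 8/3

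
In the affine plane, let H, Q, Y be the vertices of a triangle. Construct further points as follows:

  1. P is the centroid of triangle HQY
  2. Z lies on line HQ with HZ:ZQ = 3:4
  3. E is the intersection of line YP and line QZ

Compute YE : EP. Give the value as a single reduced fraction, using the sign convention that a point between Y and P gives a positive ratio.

YE:EP = -3

Set H = (0, 0), Q = (1, 0), Y = (0, 1); any affine frame gives the same invariant.
1. P is the centroid of triangle HQY ⇒ P = (1/3, 1/3)
2. Z lies on line HQ with HZ:ZQ = 3:4 ⇒ Z = (3/7, 0)
3. E is the intersection of line YP and line QZ ⇒ E = (1/2, 0)
E = Y + t·(P−Y) with t = 3/2, so YE:EP = t:(1−t) = 3/2:-1/2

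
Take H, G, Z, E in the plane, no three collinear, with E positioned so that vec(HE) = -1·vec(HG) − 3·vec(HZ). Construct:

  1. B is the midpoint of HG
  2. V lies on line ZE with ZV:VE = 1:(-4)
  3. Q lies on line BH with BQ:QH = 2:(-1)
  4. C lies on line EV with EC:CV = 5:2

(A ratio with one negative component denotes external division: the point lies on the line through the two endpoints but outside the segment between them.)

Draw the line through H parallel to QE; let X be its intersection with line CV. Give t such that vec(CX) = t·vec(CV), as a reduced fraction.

t = 23/16

Choose coordinates H = (0, 0), G = (1, 0), Z = (0, 1), E = (-1, -3).
1. B is the midpoint of HG ⇒ B = (1/2, 0)
2. V lies on line ZE with ZV:VE = 1:(-4) ⇒ V = (1/3, 7/3)
3. Q lies on line BH with BQ:QH = 2:(-1) ⇒ Q = (-1/2, 0)
4. C lies on line EV with EC:CV = 5:2 ⇒ C = (-1/21, 17/21)
through H parallel to QE: direction (-1/2, -3); meets CV at X = (1/2, 3)
X = C + t·(V−C) with t = 23/16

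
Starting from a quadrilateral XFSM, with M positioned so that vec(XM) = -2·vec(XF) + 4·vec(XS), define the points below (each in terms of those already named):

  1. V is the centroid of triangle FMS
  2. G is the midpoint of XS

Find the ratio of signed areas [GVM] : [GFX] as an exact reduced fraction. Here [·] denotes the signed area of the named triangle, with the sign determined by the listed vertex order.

Set X = (0, 0), F = (1, 0), S = (0, 1), M = (-2, 4); any affine frame gives the same invariant.
1. V is the centroid of triangle FMS ⇒ V = (-1/3, 5/3)
2. G is the midpoint of XS ⇒ G = (0, 1/2)
2·[GVM] = 7/6, 2·[GFX] = -1/2
[GVM]:[GFX] = 7/6:-1/2 = -7/3

[GVM]:[GFX] = -7/3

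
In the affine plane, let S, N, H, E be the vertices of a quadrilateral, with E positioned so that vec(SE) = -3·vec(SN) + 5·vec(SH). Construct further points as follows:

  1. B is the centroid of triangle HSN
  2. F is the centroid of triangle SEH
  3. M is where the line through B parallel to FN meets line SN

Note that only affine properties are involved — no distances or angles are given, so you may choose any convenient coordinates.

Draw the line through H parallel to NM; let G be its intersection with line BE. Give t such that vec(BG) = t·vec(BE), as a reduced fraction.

Work in coordinates with S = (0, 0), N = (1, 0), H = (0, 1), E = (-3, 5).
1. B is the centroid of triangle HSN ⇒ B = (1/3, 1/3)
2. F is the centroid of triangle SEH ⇒ F = (-1, 2)
3. M is where the line through B parallel to FN meets line SN ⇒ M = (2/3, 0)
through H parallel to NM: direction (-1/3, 0); meets BE at G = (-1/7, 1)
G = B + t·(E−B) with t = 1/7

t = 1/7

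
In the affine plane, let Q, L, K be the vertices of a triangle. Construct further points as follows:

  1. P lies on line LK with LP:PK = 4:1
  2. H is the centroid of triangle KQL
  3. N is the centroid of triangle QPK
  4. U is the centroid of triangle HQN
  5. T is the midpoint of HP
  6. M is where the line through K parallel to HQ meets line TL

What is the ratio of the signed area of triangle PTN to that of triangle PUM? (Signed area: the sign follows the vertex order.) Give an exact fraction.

Assign Q = (0, 0), L = (1, 0), K = (0, 1) — the answer is frame-independent, so this choice is without loss of generality.
1. P lies on line LK with LP:PK = 4:1 ⇒ P = (1/5, 4/5)
2. H is the centroid of triangle KQL ⇒ H = (1/3, 1/3)
3. N is the centroid of triangle QPK ⇒ N = (1/15, 3/5)
4. U is the centroid of triangle HQN ⇒ U = (2/15, 14/45)
5. T is the midpoint of HP ⇒ T = (4/15, 17/30)
6. M is where the line through K parallel to HQ meets line TL ⇒ M = (-5/39, 34/39)
2·[PTN] = -2/45, 2·[PUM] = -58/351
[PTN]:[PUM] = -2/45:-58/351 = 39/145

[PTN]:[PUM] = 39/145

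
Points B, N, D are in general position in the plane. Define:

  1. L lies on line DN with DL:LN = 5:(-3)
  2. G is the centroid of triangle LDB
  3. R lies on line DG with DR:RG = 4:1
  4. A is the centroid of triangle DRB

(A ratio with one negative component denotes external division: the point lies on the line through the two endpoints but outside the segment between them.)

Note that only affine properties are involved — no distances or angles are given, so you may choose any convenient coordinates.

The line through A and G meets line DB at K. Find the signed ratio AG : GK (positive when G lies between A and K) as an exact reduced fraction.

Assign B = (0, 0), N = (1, 0), D = (0, 1) — the answer is frame-independent, so this choice is without loss of generality.
1. L lies on line DN with DL:LN = 5:(-3) ⇒ L = (5/2, -3/2)
2. G is the centroid of triangle LDB ⇒ G = (5/6, -1/6)
3. R lies on line DG with DR:RG = 4:1 ⇒ R = (2/3, 1/15)
4. A is the centroid of triangle DRB ⇒ A = (2/9, 16/45)
line AG meets DB at K = (0, 6/11)
G = A + t·(K−A) with t = -11/4, so AG:GK = -11/4:15/4

AG:GK = -11/15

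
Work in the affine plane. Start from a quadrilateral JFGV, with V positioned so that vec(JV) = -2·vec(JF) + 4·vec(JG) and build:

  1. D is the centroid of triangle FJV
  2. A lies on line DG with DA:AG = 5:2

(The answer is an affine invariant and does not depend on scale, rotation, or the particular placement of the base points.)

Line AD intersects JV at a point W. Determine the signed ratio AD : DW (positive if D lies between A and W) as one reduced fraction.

AD:DW = 5/14

Set J = (0, 0), F = (1, 0), G = (0, 1), V = (-2, 4); any affine frame gives the same invariant.
1. D is the centroid of triangle FJV ⇒ D = (-1/3, 4/3)
2. A lies on line DG with DA:AG = 5:2 ⇒ A = (-2/21, 23/21)
line AD meets JV at W = (-1, 2)
D = A + t·(W−A) with t = 5/19, so AD:DW = 5/19:14/19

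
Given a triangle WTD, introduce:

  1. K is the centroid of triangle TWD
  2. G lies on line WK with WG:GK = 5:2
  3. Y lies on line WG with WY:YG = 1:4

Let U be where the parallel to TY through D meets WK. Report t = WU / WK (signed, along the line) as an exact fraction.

Work in coordinates with W = (0, 0), T = (1, 0), D = (0, 1).
1. K is the centroid of triangle TWD ⇒ K = (1/3, 1/3)
2. G lies on line WK with WG:GK = 5:2 ⇒ G = (5/21, 5/21)
3. Y lies on line WG with WY:YG = 1:4 ⇒ Y = (1/21, 1/21)
through D parallel to TY: direction (-20/21, 1/21); meets WK at U = (20/21, 20/21)
U = W + t·(K−W) with t = 20/7

t = 20/7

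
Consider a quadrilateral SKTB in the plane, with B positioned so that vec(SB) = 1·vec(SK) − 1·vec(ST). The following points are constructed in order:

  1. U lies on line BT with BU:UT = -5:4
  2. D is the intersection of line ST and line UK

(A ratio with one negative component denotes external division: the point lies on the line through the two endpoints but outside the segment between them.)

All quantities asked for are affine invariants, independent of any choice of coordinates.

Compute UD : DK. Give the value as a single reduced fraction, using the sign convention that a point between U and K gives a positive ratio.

UD:DK = 4

Choose coordinates S = (0, 0), K = (1, 0), T = (0, 1), B = (1, -1).
1. U lies on line BT with BU:UT = -5:4 ⇒ U = (-4, 9)
2. D is the intersection of line ST and line UK ⇒ D = (0, 9/5)
D = U + t·(K−U) with t = 4/5, so UD:DK = t:(1−t) = 4/5:1/5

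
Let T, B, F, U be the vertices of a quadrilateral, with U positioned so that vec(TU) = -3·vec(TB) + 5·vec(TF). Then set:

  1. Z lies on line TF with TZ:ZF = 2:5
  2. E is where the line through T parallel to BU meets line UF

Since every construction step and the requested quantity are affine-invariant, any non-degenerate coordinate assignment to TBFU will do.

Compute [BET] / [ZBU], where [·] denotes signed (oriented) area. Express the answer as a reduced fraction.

[BET]:[ZBU] = -35/9

Work in coordinates with T = (0, 0), B = (1, 0), F = (0, 1), U = (-3, 5).
1. Z lies on line TF with TZ:ZF = 2:5 ⇒ Z = (0, 2/7)
2. E is where the line through T parallel to BU meets line UF ⇒ E = (12, -15)
2·[BET] = -15, 2·[ZBU] = 27/7
[BET]:[ZBU] = -15:27/7 = -35/9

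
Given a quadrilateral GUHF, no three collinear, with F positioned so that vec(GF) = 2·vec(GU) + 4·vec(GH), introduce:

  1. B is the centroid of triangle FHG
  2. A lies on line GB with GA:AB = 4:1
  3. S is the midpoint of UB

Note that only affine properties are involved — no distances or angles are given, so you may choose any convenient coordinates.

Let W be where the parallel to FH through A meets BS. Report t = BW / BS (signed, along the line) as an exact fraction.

t = 8/65

Choose coordinates G = (0, 0), U = (1, 0), H = (0, 1), F = (2, 4).
1. B is the centroid of triangle FHG ⇒ B = (2/3, 5/3)
2. A lies on line GB with GA:AB = 4:1 ⇒ A = (8/15, 4/3)
3. S is the midpoint of UB ⇒ S = (5/6, 5/6)
through A parallel to FH: direction (-2, -3); meets BS at W = (134/195, 61/39)
W = B + t·(S−B) with t = 8/65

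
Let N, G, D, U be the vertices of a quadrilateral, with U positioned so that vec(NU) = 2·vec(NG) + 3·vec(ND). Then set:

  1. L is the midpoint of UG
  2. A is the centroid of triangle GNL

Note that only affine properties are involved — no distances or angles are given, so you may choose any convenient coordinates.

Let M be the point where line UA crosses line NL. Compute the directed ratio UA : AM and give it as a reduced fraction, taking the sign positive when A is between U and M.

Work in coordinates with N = (0, 0), G = (1, 0), D = (0, 1), U = (2, 3).
1. L is the midpoint of UG ⇒ L = (3/2, 3/2)
2. A is the centroid of triangle GNL ⇒ A = (5/6, 1/2)
line UA meets NL at M = (9/8, 9/8)
A = U + t·(M−U) with t = 4/3, so UA:AM = 4/3:-1/3

UA:AM = -4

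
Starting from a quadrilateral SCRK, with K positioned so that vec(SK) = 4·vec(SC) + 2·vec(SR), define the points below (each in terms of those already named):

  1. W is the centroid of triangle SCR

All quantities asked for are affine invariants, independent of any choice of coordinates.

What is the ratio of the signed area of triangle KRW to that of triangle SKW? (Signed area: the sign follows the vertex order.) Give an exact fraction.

Set S = (0, 0), C = (1, 0), R = (0, 1), K = (4, 2); any affine frame gives the same invariant.
1. W is the centroid of triangle SCR ⇒ W = (1/3, 1/3)
2·[KRW] = 3, 2·[SKW] = 2/3
[KRW]:[SKW] = 3:2/3 = 9/2

[KRW]:[SKW] = 9/2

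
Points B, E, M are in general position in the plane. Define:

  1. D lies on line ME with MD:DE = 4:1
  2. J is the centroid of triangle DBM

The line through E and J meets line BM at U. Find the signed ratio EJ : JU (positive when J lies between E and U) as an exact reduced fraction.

EJ:JU = 11/4

Assign B = (0, 0), E = (1, 0), M = (0, 1) — the answer is frame-independent, so this choice is without loss of generality.
1. D lies on line ME with MD:DE = 4:1 ⇒ D = (4/5, 1/5)
2. J is the centroid of triangle DBM ⇒ J = (4/15, 2/5)
line EJ meets BM at U = (0, 6/11)
J = E + t·(U−E) with t = 11/15, so EJ:JU = 11/15:4/15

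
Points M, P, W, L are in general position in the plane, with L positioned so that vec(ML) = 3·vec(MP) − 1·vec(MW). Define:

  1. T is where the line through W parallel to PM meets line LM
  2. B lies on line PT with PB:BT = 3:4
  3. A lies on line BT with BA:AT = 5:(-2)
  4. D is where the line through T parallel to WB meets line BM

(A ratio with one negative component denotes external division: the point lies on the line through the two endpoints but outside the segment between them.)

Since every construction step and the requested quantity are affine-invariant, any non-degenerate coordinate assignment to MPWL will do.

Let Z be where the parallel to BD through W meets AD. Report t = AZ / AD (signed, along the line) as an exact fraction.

t = 7/4

Work in coordinates with M = (0, 0), P = (1, 0), W = (0, 1), L = (3, -1).
1. T is where the line through W parallel to PM meets line LM ⇒ T = (-3, 1)
2. B lies on line PT with PB:BT = 3:4 ⇒ B = (-5/7, 3/7)
3. A lies on line BT with BA:AT = 5:(-2) ⇒ A = (-95/21, 29/21)
4. D is where the line through T parallel to WB meets line BM ⇒ D = (-17/7, 51/35)
through W parallel to BD: direction (-12/7, 36/35); meets AD at Z = (-6/7, 53/35)
Z = A + t·(D−A) with t = 7/4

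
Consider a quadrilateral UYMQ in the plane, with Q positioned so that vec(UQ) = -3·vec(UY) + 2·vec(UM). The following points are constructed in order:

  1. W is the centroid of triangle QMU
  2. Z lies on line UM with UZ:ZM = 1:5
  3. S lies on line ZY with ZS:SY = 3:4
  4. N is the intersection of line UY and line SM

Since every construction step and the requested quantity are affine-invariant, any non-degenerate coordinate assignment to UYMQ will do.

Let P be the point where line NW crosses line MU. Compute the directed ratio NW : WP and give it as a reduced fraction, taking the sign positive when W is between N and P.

NW:WP = -28/19

Work in coordinates with U = (0, 0), Y = (1, 0), M = (0, 1), Q = (-3, 2).
1. W is the centroid of triangle QMU ⇒ W = (-1, 1)
2. Z lies on line UM with UZ:ZM = 1:5 ⇒ Z = (0, 1/6)
3. S lies on line ZY with ZS:SY = 3:4 ⇒ S = (3/7, 2/21)
4. N is the intersection of line UY and line SM ⇒ N = (9/19, 0)
line NW meets MU at P = (0, 9/28)
W = N + t·(P−N) with t = 28/9, so NW:WP = 28/9:-19/9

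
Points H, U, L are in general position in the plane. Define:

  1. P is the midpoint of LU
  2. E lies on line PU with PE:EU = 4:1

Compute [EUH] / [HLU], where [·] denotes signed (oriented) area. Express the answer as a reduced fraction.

Work in coordinates with H = (0, 0), U = (1, 0), L = (0, 1).
1. P is the midpoint of LU ⇒ P = (1/2, 1/2)
2. E lies on line PU with PE:EU = 4:1 ⇒ E = (9/10, 1/10)
2·[EUH] = -1/10, 2·[HLU] = -1
[EUH]:[HLU] = -1/10:-1 = 1/10

[EUH]:[HLU] = 1/10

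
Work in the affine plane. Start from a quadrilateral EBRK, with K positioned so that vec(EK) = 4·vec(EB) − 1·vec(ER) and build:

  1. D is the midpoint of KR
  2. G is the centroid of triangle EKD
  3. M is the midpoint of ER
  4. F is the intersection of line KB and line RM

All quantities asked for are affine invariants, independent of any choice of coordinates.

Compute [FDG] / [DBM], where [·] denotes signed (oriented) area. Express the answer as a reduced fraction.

Choose coordinates E = (0, 0), B = (1, 0), R = (0, 1), K = (4, -1).
1. D is the midpoint of KR ⇒ D = (2, 0)
2. G is the centroid of triangle EKD ⇒ G = (2, -1/3)
3. M is the midpoint of ER ⇒ M = (0, 1/2)
4. F is the intersection of line KB and line RM ⇒ F = (0, 1/3)
2·[FDG] = -2/3, 2·[DBM] = -1/2
[FDG]:[DBM] = -2/3:-1/2 = 4/3

[FDG]:[DBM] = 4/3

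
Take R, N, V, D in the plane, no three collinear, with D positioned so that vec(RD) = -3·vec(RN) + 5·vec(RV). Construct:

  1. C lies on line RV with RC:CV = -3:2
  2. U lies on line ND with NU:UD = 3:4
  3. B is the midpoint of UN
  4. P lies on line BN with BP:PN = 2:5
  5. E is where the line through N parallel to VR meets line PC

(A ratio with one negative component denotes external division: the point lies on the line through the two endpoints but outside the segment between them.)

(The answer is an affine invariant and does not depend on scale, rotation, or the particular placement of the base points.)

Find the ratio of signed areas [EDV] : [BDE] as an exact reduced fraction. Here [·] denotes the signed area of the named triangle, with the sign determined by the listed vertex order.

Set R = (0, 0), N = (1, 0), V = (0, 1), D = (-3, 5); any affine frame gives the same invariant.
1. C lies on line RV with RC:CV = -3:2 ⇒ C = (0, 3)
2. U lies on line ND with NU:UD = 3:4 ⇒ U = (-5/7, 15/7)
3. B is the midpoint of UN ⇒ B = (1/7, 15/14)
4. P lies on line BN with BP:PN = 2:5 ⇒ P = (19/49, 75/98)
5. E is where the line through N parallel to VR meets line PC ⇒ E = (1, -105/38)
2·[EDV] = -277/38, 2·[BDE] = 165/19
[EDV]:[BDE] = -277/38:165/19 = -277/330

[EDV]:[BDE] = -277/330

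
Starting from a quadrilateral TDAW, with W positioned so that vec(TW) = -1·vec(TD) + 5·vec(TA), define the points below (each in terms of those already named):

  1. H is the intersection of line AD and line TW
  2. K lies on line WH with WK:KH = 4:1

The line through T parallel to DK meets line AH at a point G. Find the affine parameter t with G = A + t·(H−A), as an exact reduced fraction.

Set T = (0, 0), D = (1, 0), A = (0, 1), W = (-1, 5); any affine frame gives the same invariant.
1. H is the intersection of line AD and line TW ⇒ H = (-1/4, 5/4)
2. K lies on line WH with WK:KH = 4:1 ⇒ K = (-2/5, 2)
through T parallel to DK: direction (-7/5, 2); meets AH at G = (-7/3, 10/3)
G = A + t·(H−A) with t = 28/3

t = 28/3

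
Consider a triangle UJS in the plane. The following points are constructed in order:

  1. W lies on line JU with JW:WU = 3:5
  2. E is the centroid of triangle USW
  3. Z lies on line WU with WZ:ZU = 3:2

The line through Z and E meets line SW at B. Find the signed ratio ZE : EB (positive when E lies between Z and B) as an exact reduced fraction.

ZE:EB = 4/5

Choose coordinates U = (0, 0), J = (1, 0), S = (0, 1).
1. W lies on line JU with JW:WU = 3:5 ⇒ W = (5/8, 0)
2. E is the centroid of triangle USW ⇒ E = (5/24, 1/3)
3. Z lies on line WU with WZ:ZU = 3:2 ⇒ Z = (1/4, 0)
line ZE meets SW at B = (5/32, 3/4)
E = Z + t·(B−Z) with t = 4/9, so ZE:EB = 4/9:5/9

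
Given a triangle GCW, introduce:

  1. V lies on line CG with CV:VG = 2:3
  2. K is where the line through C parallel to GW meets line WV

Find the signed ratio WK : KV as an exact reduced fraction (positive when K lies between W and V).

Assign G = (0, 0), C = (1, 0), W = (0, 1) — the answer is frame-independent, so this choice is without loss of generality.
1. V lies on line CG with CV:VG = 2:3 ⇒ V = (3/5, 0)
2. K is where the line through C parallel to GW meets line WV ⇒ K = (1, -2/3)
K = W + t·(V−W) with t = 5/3, so WK:KV = t:(1−t) = 5/3:-2/3

WK:KV = -5/2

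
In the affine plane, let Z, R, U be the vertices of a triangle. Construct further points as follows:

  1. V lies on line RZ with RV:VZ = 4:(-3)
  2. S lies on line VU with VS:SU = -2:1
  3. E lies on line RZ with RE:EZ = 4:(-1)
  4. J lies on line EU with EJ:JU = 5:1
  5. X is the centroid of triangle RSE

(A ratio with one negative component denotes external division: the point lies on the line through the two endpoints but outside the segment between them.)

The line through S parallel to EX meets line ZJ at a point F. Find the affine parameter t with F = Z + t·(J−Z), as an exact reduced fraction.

Assign Z = (0, 0), R = (1, 0), U = (0, 1) — the answer is frame-independent, so this choice is without loss of generality.
1. V lies on line RZ with RV:VZ = 4:(-3) ⇒ V = (-3, 0)
2. S lies on line VU with VS:SU = -2:1 ⇒ S = (3, 2)
3. E lies on line RZ with RE:EZ = 4:(-1) ⇒ E = (-1/3, 0)
4. J lies on line EU with EJ:JU = 5:1 ⇒ J = (-1/18, 5/6)
5. X is the centroid of triangle RSE ⇒ X = (11/9, 2/3)
through S parallel to EX: direction (14/9, 2/3); meets ZJ at F = (-5/108, 25/36)
F = Z + t·(J−Z) with t = 5/6

t = 5/6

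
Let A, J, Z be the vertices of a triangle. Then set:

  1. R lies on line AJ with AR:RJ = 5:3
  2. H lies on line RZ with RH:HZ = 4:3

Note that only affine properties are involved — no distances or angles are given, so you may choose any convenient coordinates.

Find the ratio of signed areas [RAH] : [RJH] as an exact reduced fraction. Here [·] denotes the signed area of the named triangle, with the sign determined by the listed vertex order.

[RAH]:[RJH] = -5/3

Choose coordinates A = (0, 0), J = (1, 0), Z = (0, 1).
1. R lies on line AJ with AR:RJ = 5:3 ⇒ R = (5/8, 0)
2. H lies on line RZ with RH:HZ = 4:3 ⇒ H = (15/56, 4/7)
2·[RAH] = -5/14, 2·[RJH] = 3/14
[RAH]:[RJH] = -5/14:3/14 = -5/3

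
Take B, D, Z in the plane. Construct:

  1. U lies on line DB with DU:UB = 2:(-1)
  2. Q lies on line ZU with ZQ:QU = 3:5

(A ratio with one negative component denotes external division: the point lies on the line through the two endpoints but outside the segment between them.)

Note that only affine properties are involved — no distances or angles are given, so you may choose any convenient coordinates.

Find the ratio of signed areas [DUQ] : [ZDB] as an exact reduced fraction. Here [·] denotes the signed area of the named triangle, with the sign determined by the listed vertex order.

Choose coordinates B = (0, 0), D = (1, 0), Z = (0, 1).
1. U lies on line DB with DU:UB = 2:(-1) ⇒ U = (-1, 0)
2. Q lies on line ZU with ZQ:QU = 3:5 ⇒ Q = (-3/8, 5/8)
2·[DUQ] = -5/4, 2·[ZDB] = -1
[DUQ]:[ZDB] = -5/4:-1 = 5/4

[DUQ]:[ZDB] = 5/4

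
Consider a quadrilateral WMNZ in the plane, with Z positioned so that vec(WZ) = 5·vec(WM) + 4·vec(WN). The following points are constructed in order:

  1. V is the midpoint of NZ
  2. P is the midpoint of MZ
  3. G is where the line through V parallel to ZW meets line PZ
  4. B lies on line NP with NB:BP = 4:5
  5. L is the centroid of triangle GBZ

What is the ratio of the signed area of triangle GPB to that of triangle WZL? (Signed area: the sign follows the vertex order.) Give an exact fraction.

[GPB]:[WZL] = -270/79

Work in coordinates with W = (0, 0), M = (1, 0), N = (0, 1), Z = (5, 4).
1. V is the midpoint of NZ ⇒ V = (5/2, 5/2)
2. P is the midpoint of MZ ⇒ P = (3, 2)
3. G is where the line through V parallel to ZW meets line PZ ⇒ G = (15/2, 13/2)
4. B lies on line NP with NB:BP = 4:5 ⇒ B = (4/3, 13/9)
5. L is the centroid of triangle GBZ ⇒ L = (83/18, 215/54)
2·[GPB] = -5, 2·[WZL] = 79/54
[GPB]:[WZL] = -5:79/54 = -270/79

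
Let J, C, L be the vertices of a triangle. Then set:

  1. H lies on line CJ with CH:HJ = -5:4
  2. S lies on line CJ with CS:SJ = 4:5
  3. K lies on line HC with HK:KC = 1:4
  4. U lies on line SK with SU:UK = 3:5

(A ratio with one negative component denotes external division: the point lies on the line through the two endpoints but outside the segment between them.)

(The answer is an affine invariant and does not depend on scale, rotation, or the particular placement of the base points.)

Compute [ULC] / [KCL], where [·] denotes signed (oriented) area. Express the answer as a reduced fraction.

Work in coordinates with J = (0, 0), C = (1, 0), L = (0, 1).
1. H lies on line CJ with CH:HJ = -5:4 ⇒ H = (-4, 0)
2. S lies on line CJ with CS:SJ = 4:5 ⇒ S = (5/9, 0)
3. K lies on line HC with HK:KC = 1:4 ⇒ K = (-3, 0)
4. U lies on line SK with SU:UK = 3:5 ⇒ U = (-7/9, 0)
2·[ULC] = -16/9, 2·[KCL] = 4
[ULC]:[KCL] = -16/9:4 = -4/9

[ULC]:[KCL] = -4/9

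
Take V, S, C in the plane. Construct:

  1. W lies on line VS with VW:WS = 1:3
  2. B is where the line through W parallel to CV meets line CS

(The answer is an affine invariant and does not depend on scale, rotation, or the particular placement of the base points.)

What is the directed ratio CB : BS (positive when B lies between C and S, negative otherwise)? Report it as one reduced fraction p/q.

CB:BS = 1/3

Set V = (0, 0), S = (1, 0), C = (0, 1); any affine frame gives the same invariant.
1. W lies on line VS with VW:WS = 1:3 ⇒ W = (1/4, 0)
2. B is where the line through W parallel to CV meets line CS ⇒ B = (1/4, 3/4)
B = C + t·(S−C) with t = 1/4, so CB:BS = t:(1−t) = 1/4:3/4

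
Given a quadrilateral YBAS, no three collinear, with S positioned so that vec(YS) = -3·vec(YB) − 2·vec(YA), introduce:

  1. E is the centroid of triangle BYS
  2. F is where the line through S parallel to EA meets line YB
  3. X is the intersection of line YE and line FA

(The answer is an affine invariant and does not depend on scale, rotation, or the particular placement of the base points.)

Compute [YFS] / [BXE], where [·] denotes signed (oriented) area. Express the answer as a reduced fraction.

Set Y = (0, 0), B = (1, 0), A = (0, 1), S = (-3, -2); any affine frame gives the same invariant.
1. E is the centroid of triangle BYS ⇒ E = (-2/3, -2/3)
2. F is where the line through S parallel to EA meets line YB ⇒ F = (-11/5, 0)
3. X is the intersection of line YE and line FA ⇒ X = (11/6, 11/6)
2·[YFS] = 22/5, 2·[BXE] = 5/2
[YFS]:[BXE] = 22/5:5/2 = 44/25

[YFS]:[BXE] = 44/25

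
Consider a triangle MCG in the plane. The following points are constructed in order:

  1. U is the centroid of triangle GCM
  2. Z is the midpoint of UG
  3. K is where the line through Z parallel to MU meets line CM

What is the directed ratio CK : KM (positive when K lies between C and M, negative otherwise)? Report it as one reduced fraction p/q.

Choose coordinates M = (0, 0), C = (1, 0), G = (0, 1).
1. U is the centroid of triangle GCM ⇒ U = (1/3, 1/3)
2. Z is the midpoint of UG ⇒ Z = (1/6, 2/3)
3. K is where the line through Z parallel to MU meets line CM ⇒ K = (-1/2, 0)
K = C + t·(M−C) with t = 3/2, so CK:KM = t:(1−t) = 3/2:-1/2

CK:KM = -3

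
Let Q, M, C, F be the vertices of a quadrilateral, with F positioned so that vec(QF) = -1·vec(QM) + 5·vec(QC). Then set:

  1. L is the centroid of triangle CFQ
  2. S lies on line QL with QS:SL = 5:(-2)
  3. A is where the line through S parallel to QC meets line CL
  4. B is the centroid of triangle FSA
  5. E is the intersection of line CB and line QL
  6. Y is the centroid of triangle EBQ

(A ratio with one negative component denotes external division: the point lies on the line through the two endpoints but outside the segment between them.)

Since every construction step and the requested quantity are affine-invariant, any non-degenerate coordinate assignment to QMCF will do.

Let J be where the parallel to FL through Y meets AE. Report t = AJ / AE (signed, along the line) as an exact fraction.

Work in coordinates with Q = (0, 0), M = (1, 0), C = (0, 1), F = (-1, 5).
1. L is the centroid of triangle CFQ ⇒ L = (-1/3, 2)
2. S lies on line QL with QS:SL = 5:(-2) ⇒ S = (-5/9, 10/3)
3. A is where the line through S parallel to QC meets line CL ⇒ A = (-5/9, 8/3)
4. B is the centroid of triangle FSA ⇒ B = (-19/27, 11/3)
5. E is the intersection of line CB and line QL ⇒ E = (-19/42, 19/7)
6. Y is the centroid of triangle EBQ ⇒ Y = (-437/1134, 134/63)
through Y parallel to FL: direction (2/3, -3); meets AE at J = (-307/602, 809/301)
J = A + t·(E−A) with t = 19/43

t = 19/43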